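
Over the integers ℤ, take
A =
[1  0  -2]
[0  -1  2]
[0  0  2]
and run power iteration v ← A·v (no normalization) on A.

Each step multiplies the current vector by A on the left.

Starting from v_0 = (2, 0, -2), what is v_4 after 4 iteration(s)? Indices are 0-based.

v_4 = (62, -20, -32)

v_0 = (2, 0, -2).
v_1 = A·v_0 = (6, -4, -4).
v_2 = A·v_1 = (14, -4, -8).
v_3 = A·v_2 = (30, -12, -16).
v_4 = A·v_3 = (62, -20, -32).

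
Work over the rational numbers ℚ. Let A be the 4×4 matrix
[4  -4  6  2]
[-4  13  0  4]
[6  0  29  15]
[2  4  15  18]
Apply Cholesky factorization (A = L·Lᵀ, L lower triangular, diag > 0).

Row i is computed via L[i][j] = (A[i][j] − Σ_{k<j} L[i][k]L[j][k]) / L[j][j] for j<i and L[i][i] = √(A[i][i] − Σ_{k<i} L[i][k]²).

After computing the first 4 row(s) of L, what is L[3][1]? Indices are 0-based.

L[3][1] = 2

Step 1: L[0][0] = √(4) = 2.
  L[1][0] = (-4) / L[0][0] = -2.
Step 2: L[1][1] = √(9) = 3.
  L[2][0] = (6) / L[0][0] = 3.
  L[2][1] = (6) / L[1][1] = 2.
Step 3: L[2][2] = √(16) = 4.
  L[3][0] = (2) / L[0][0] = 1.
  L[3][1] = (6) / L[1][1] = 2.
  L[3][2] = (8) / L[2][2] = 2.
Step 4: L[3][3] = √(9) = 3.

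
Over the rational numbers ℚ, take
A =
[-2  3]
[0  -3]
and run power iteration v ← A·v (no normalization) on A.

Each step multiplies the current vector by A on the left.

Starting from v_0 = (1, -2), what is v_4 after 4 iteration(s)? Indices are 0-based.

v_0 = (1, -2).
v_1 = A·v_0 = (-8, 6).
v_2 = A·v_1 = (34, -18).
v_3 = A·v_2 = (-122, 54).
v_4 = A·v_3 = (406, -162).

v_4 = (406, -162)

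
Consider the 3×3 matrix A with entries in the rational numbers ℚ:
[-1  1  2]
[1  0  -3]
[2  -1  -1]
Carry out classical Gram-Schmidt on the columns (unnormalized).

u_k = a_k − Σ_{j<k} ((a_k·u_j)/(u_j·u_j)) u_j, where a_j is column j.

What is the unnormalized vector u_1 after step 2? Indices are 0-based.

Step 1: u_0 = a_0 = (-1, 1, 2).
Step 2: u_1 = a_1 − (-1/2)·u_0 = (1/2, 1/2, 0).

u_1 = (1/2, 1/2, 0)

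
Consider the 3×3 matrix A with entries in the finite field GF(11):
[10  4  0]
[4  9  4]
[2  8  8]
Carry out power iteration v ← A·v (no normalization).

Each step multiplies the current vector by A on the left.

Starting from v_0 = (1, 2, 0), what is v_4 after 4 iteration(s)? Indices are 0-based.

v_4 = (10, 0, 8)

v_0 = (1, 2, 0).
v_1 = A·v_0 = (7, 0, 7).
v_2 = A·v_1 = (4, 1, 4).
v_3 = A·v_2 = (0, 8, 4).
v_4 = A·v_3 = (10, 0, 8).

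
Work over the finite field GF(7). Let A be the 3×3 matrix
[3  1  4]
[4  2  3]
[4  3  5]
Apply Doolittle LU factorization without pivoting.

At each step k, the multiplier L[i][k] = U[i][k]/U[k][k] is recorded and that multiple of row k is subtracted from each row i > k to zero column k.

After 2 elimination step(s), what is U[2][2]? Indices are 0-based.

k=0: U[0][0]=3
  eliminate (1,0): mult=6, new row 1: (0, 3, 0); set L[1][0]=6
  eliminate (2,0): mult=6, new row 2: (0, 4, 2); set L[2][0]=6
k=1: U[1][1]=3
  eliminate (2,1): mult=6, new row 2: (0, 0, 2); set L[2][1]=6

U[2][2] = 2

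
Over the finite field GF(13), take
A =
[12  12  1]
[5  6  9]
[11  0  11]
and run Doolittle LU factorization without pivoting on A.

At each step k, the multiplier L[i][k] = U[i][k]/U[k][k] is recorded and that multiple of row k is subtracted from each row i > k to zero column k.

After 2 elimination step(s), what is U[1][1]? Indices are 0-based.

U[1][1] = 1

[col 0] pivot 12
  R1 -= 8*R0 → (0, 1, 1)  (L[1][0] := 8)
  R2 -= 2*R0 → (0, 2, 9)  (L[2][0] := 2)
[col 1] pivot 1
  R2 -= 2*R1 → (0, 0, 7)  (L[2][1] := 2)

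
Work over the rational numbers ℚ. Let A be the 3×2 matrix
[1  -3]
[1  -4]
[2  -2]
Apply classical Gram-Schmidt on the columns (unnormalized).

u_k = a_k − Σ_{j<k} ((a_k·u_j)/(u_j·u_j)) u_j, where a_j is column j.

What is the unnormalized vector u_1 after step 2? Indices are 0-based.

Step 1: u_0 = a_0 = (1, 1, 2).
Step 2: u_1 = a_1 − (-11/6)·u_0 = (-7/6, -13/6, 5/3).

u_1 = (-7/6, -13/6, 5/3)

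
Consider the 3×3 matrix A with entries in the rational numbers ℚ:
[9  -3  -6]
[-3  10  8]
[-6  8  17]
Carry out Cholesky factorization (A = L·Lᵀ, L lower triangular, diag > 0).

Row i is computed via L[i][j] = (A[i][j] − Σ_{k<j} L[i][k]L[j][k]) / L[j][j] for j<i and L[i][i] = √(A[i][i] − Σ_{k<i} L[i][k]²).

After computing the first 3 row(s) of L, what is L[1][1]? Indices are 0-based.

L[1][1] = 3

Step 1: L[0][0] = √(9) = 3.
  L[1][0] = (-3) / L[0][0] = -1.
Step 2: L[1][1] = √(9) = 3.
  L[2][0] = (-6) / L[0][0] = -2.
  L[2][1] = (6) / L[1][1] = 2.
Step 3: L[2][2] = √(9) = 3.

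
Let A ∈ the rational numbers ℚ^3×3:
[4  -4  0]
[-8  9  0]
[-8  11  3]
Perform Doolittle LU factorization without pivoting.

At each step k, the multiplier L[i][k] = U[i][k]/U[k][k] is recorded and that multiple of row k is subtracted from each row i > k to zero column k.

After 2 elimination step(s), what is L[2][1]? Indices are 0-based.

L[2][1] = 3

[col 0] pivot 4
  R1 -= -2*R0 → (0, 1, 0)  (L[1][0] := -2)
  R2 -= -2*R0 → (0, 3, 3)  (L[2][0] := -2)
[col 1] pivot 1
  R2 -= 3*R1 → (0, 0, 3)  (L[2][1] := 3)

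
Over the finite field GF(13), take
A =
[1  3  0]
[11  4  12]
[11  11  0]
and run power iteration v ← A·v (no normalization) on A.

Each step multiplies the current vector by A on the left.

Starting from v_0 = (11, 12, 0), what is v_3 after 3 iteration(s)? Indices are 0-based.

v_3 = (7, 3, 2)

v_0 = (11, 12, 0).
v_1 = A·v_0 = (8, 0, 6).
v_2 = A·v_1 = (8, 4, 10).
v_3 = A·v_2 = (7, 3, 2).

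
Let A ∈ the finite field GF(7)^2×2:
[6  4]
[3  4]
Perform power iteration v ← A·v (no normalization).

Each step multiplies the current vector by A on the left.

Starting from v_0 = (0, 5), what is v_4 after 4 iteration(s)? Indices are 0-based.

v_0 = (0, 5).
v_1 = A·v_0 = (6, 6).
v_2 = A·v_1 = (4, 0).
v_3 = A·v_2 = (3, 5).
v_4 = A·v_3 = (3, 1).

v_4 = (3, 1)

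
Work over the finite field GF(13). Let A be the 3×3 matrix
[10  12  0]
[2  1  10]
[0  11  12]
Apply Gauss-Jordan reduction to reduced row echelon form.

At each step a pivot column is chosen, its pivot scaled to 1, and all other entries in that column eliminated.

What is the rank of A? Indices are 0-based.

pivot(0,0)=10: scale R0 → (1, 9, 0)
  clear (1,0): R1 −= (2)R0 → (0, 9, 10)
pivot(1,1)=9: scale R1 → (0, 1, 4)
  clear (0,1): R0 −= (9)R1 → (1, 0, 3)
  clear (2,1): R2 −= (11)R1 → (0, 0, 7)
pivot(2,2)=7: scale R2 → (0, 0, 1)
  clear (0,2): R0 −= (3)R2 → (1, 0, 0)
  clear (1,2): R1 −= (4)R2 → (0, 1, 0)

rank = 3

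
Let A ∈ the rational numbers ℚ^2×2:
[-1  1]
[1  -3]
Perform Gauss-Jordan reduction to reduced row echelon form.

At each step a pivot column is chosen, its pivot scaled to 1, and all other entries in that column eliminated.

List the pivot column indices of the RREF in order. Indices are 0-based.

pivot columns: 0, 1

pivot(0,0)=-1: scale R0 → (1, -1)
  clear (1,0): R1 −= (1)R0 → (0, -2)
pivot(1,1)=-2: scale R1 → (0, 1)
  clear (0,1): R0 −= (-1)R1 → (1, 0)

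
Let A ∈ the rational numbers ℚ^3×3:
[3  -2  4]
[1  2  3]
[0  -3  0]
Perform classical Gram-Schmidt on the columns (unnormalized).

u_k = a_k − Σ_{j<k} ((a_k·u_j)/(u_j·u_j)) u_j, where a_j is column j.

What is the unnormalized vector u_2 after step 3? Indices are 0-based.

u_2 = (-45/154, 135/154, 60/77)

Step 1: u_0 = a_0 = (3, 1, 0).
Step 2: u_1 = a_1 − (-2/5)·u_0 = (-4/5, 12/5, -3).
Step 3: u_2 = a_2 − (3/2)·u_0 − (20/77)·u_1 = (-45/154, 135/154, 60/77).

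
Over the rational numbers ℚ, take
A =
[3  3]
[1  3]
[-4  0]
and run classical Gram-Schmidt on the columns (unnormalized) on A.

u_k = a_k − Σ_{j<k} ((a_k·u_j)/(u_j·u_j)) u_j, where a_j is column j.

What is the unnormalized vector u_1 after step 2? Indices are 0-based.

Step 1: u_0 = a_0 = (3, 1, -4).
Step 2: u_1 = a_1 − (6/13)·u_0 = (21/13, 33/13, 24/13).

u_1 = (21/13, 33/13, 24/13)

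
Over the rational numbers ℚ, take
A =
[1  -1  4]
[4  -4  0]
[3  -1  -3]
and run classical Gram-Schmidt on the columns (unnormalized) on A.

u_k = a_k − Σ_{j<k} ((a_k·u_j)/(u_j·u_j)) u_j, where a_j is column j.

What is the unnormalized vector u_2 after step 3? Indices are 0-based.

u_2 = (64/17, -16/17, 0)

Step 1: u_0 = a_0 = (1, 4, 3).
Step 2: u_1 = a_1 − (-10/13)·u_0 = (-3/13, -12/13, 17/13).
Step 3: u_2 = a_2 − (-5/26)·u_0 − (-63/34)·u_1 = (64/17, -16/17, 0).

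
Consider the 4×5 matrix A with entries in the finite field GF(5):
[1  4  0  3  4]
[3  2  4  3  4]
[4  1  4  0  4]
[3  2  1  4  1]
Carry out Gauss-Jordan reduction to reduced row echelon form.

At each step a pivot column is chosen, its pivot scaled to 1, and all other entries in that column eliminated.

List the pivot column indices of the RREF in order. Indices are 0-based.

pivot columns: 0, 2, 3

pivot(0,0)=1: scale R0 → (1, 4, 0, 3, 4)
  clear (1,0): R1 −= (3)R0 → (0, 0, 4, 4, 2)
  clear (2,0): R2 −= (4)R0 → (0, 0, 4, 3, 3)
  clear (3,0): R3 −= (3)R0 → (0, 0, 1, 0, 4)
col 1: no nonzero at/below row 1; advance.
pivot(1,2)=4: scale R1 → (0, 0, 1, 1, 3)
  clear (2,2): R2 −= (4)R1 → (0, 0, 0, 4, 1)
  clear (3,2): R3 −= (1)R1 → (0, 0, 0, 4, 1)
pivot(2,3)=4: scale R2 → (0, 0, 0, 1, 4)
  clear (0,3): R0 −= (3)R2 → (1, 4, 0, 0, 2)
  clear (1,3): R1 −= (1)R2 → (0, 0, 1, 0, 4)
  clear (3,3): R3 −= (4)R2 → (0, 0, 0, 0, 0)
col 4: no nonzero at/below row 3; advance.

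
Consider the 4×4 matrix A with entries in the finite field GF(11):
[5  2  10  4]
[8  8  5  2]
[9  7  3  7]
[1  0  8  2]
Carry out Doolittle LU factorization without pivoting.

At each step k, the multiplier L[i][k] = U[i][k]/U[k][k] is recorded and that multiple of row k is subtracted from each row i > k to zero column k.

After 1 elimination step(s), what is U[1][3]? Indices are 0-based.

U[1][3] = 0

[col 0] pivot 5
  R1 -= 6*R0 → (0, 7, 0, 0)  (L[1][0] := 6)
  R2 -= 4*R0 → (0, 10, 7, 2)  (L[2][0] := 4)
  R3 -= 9*R0 → (0, 4, 6, 10)  (L[3][0] := 9)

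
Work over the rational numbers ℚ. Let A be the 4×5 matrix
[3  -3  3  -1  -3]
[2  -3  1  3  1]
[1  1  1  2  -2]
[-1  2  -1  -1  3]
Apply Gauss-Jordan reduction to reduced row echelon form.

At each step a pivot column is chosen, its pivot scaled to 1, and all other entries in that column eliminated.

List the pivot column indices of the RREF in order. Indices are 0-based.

pivot columns: 0, 1, 2, 3

pivot(0,0)=3: scale R0 → (1, -1, 1, -1/3, -1)
  clear (1,0): R1 −= (2)R0 → (0, -1, -1, 11/3, 3)
  clear (2,0): R2 −= (1)R0 → (0, 2, 0, 7/3, -1)
  clear (3,0): R3 −= (-1)R0 → (0, 1, 0, -4/3, 2)
pivot(1,1)=-1: scale R1 → (0, 1, 1, -11/3, -3)
  clear (0,1): R0 −= (-1)R1 → (1, 0, 2, -4, -4)
  clear (2,1): R2 −= (2)R1 → (0, 0, -2, 29/3, 5)
  clear (3,1): R3 −= (1)R1 → (0, 0, -1, 7/3, 5)
pivot(2,2)=-2: scale R2 → (0, 0, 1, -29/6, -5/2)
  clear (0,2): R0 −= (2)R2 → (1, 0, 0, 17/3, 1)
  clear (1,2): R1 −= (1)R2 → (0, 1, 0, 7/6, -1/2)
  clear (3,2): R3 −= (-1)R2 → (0, 0, 0, -5/2, 5/2)
pivot(3,3)=-5/2: scale R3 → (0, 0, 0, 1, -1)
  clear (0,3): R0 −= (17/3)R3 → (1, 0, 0, 0, 20/3)
  clear (1,3): R1 −= (7/6)R3 → (0, 1, 0, 0, 2/3)
  clear (2,3): R2 −= (-29/6)R3 → (0, 0, 1, 0, -22/3)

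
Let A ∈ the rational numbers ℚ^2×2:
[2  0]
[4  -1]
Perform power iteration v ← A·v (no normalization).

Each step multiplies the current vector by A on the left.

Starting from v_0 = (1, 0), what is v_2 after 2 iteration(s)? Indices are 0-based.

v_0 = (1, 0).
v_1 = A·v_0 = (2, 4).
v_2 = A·v_1 = (4, 4).

v_2 = (4, 4)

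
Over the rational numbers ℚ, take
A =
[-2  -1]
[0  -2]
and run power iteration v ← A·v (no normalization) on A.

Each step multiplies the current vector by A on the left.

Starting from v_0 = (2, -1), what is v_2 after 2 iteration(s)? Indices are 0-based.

v_2 = (4, -4)

v_0 = (2, -1).
v_1 = A·v_0 = (-3, 2).
v_2 = A·v_1 = (4, -4).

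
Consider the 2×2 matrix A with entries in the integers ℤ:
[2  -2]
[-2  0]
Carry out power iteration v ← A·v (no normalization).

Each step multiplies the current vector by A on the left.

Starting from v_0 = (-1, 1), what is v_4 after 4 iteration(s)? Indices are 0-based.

v_4 = (-128, 80)

v_0 = (-1, 1).
v_1 = A·v_0 = (-4, 2).
v_2 = A·v_1 = (-12, 8).
v_3 = A·v_2 = (-40, 24).
v_4 = A·v_3 = (-128, 80).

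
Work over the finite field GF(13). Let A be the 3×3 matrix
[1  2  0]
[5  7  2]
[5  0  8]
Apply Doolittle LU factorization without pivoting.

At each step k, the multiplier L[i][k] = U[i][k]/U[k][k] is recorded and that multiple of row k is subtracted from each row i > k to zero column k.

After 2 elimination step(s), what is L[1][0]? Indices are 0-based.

[col 0] pivot 1
  R1 -= 5*R0 → (0, 10, 2)  (L[1][0] := 5)
  R2 -= 5*R0 → (0, 3, 8)  (L[2][0] := 5)
[col 1] pivot 10
  R2 -= 12*R1 → (0, 0, 10)  (L[2][1] := 12)

L[1][0] = 5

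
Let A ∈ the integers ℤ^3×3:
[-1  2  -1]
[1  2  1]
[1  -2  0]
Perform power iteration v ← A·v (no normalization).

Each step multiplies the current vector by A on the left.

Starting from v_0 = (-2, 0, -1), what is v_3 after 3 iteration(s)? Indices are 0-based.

v_0 = (-2, 0, -1).
v_1 = A·v_0 = (3, -3, -2).
v_2 = A·v_1 = (-7, -5, 9).
v_3 = A·v_2 = (-12, -8, 3).

v_3 = (-12, -8, 3)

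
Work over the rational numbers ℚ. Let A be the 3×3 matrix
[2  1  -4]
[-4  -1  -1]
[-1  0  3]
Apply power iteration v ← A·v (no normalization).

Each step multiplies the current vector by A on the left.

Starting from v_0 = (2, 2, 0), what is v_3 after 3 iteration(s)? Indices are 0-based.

v_0 = (2, 2, 0).
v_1 = A·v_0 = (6, -10, -2).
v_2 = A·v_1 = (10, -12, -12).
v_3 = A·v_2 = (56, -16, -46).

v_3 = (56, -16, -46)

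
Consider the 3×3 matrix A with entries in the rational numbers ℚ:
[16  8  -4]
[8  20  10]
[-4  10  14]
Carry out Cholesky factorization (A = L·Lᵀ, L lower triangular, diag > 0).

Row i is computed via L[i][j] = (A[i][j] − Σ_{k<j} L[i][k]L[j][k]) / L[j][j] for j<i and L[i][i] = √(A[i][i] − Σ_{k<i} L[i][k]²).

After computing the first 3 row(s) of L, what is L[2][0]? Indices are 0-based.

L[2][0] = -1

Step 1: L[0][0] = √(16) = 4.
  L[1][0] = (8) / L[0][0] = 2.
Step 2: L[1][1] = √(16) = 4.
  L[2][0] = (-4) / L[0][0] = -1.
  L[2][1] = (12) / L[1][1] = 3.
Step 3: L[2][2] = √(4) = 2.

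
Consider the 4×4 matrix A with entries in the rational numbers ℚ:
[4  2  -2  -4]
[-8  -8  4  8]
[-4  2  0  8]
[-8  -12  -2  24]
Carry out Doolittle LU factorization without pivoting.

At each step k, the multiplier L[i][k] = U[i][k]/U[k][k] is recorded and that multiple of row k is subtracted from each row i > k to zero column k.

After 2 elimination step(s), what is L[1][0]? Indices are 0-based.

[col 0] pivot 4
  R1 -= -2*R0 → (0, -4, 0, 0)  (L[1][0] := -2)
  R2 -= -1*R0 → (0, 4, -2, 4)  (L[2][0] := -1)
  R3 -= -2*R0 → (0, -8, -6, 16)  (L[3][0] := -2)
[col 1] pivot -4
  R2 -= -1*R1 → (0, 0, -2, 4)  (L[2][1] := -1)
  R3 -= 2*R1 → (0, 0, -6, 16)  (L[3][1] := 2)

L[1][0] = -2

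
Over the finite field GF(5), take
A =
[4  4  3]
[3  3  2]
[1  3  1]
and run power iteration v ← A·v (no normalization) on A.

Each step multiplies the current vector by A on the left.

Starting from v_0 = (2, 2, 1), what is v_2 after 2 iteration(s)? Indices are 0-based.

v_0 = (2, 2, 1).
v_1 = A·v_0 = (4, 4, 4).
v_2 = A·v_1 = (4, 2, 0).

v_2 = (4, 2, 0)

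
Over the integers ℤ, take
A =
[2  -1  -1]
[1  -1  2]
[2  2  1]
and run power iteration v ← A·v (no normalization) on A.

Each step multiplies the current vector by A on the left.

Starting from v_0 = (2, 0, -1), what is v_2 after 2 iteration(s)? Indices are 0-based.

v_2 = (7, 11, 13)

v_0 = (2, 0, -1).
v_1 = A·v_0 = (5, 0, 3).
v_2 = A·v_1 = (7, 11, 13).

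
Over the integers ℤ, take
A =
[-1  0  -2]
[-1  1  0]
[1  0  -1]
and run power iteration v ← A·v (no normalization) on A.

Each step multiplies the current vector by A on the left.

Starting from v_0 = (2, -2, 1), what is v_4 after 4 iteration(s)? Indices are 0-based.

v_4 = (-22, -10, 1)

v_0 = (2, -2, 1).
v_1 = A·v_0 = (-4, -4, 1).
v_2 = A·v_1 = (2, 0, -5).
v_3 = A·v_2 = (8, -2, 7).
v_4 = A·v_3 = (-22, -10, 1).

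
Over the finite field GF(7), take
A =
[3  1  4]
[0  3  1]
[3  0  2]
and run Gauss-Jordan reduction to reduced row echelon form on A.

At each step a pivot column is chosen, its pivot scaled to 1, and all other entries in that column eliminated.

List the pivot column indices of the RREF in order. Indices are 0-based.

pivot columns: 0, 1, 2

pivot(0,0)=3: scale R0 → (1, 5, 6)
  clear (2,0): R2 −= (3)R0 → (0, 6, 5)
pivot(1,1)=3: scale R1 → (0, 1, 5)
  clear (0,1): R0 −= (5)R1 → (1, 0, 2)
  clear (2,1): R2 −= (6)R1 → (0, 0, 3)
pivot(2,2)=3: scale R2 → (0, 0, 1)
  clear (0,2): R0 −= (2)R2 → (1, 0, 0)
  clear (1,2): R1 −= (5)R2 → (0, 1, 0)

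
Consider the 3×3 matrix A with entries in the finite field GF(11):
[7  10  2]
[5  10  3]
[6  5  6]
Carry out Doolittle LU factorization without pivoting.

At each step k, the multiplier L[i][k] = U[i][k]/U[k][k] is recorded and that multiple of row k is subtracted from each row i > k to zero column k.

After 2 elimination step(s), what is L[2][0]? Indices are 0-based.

L[2][0] = 4

[col 0] pivot 7
  R1 -= 7*R0 → (0, 6, 0)  (L[1][0] := 7)
  R2 -= 4*R0 → (0, 9, 9)  (L[2][0] := 4)
[col 1] pivot 6
  R2 -= 7*R1 → (0, 0, 9)  (L[2][1] := 7)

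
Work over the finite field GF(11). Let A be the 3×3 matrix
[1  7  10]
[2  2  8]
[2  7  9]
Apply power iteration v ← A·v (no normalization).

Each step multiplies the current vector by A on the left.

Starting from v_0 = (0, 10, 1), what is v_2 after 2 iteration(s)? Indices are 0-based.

v_2 = (10, 1, 0)

v_0 = (0, 10, 1).
v_1 = A·v_0 = (3, 6, 2).
v_2 = A·v_1 = (10, 1, 0).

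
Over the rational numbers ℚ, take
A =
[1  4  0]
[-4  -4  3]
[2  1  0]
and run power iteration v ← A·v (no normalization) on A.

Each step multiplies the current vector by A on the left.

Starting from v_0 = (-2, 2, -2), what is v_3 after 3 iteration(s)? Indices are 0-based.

v_0 = (-2, 2, -2).
v_1 = A·v_0 = (6, -6, -2).
v_2 = A·v_1 = (-18, -6, 6).
v_3 = A·v_2 = (-42, 114, -42).

v_3 = (-42, 114, -42)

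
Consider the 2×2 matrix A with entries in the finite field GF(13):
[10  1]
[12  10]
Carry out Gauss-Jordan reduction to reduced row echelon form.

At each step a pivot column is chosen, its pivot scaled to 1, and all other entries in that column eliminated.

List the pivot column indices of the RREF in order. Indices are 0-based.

pivot columns: 0, 1

[1] R0 /= 10  ⇒  (1, 4)
     R1 -= 12·R0  ⇒  (0, 1)
[2] R1 /= 1  ⇒  (0, 1)
     R0 -= 4·R1  ⇒  (1, 0)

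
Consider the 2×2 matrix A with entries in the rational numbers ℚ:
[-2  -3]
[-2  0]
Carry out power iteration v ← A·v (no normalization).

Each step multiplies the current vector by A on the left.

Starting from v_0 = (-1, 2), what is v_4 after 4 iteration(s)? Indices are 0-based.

v_0 = (-1, 2).
v_1 = A·v_0 = (-4, 2).
v_2 = A·v_1 = (2, 8).
v_3 = A·v_2 = (-28, -4).
v_4 = A·v_3 = (68, 56).

v_4 = (68, 56)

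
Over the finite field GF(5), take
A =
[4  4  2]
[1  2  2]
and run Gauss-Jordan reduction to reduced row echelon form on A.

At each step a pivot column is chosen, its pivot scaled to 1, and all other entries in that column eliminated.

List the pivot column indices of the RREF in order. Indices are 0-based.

pivot columns: 0, 1

pivot(0,0)=4: scale R0 → (1, 1, 3)
  clear (1,0): R1 −= (1)R0 → (0, 1, 4)
pivot(1,1)=1: scale R1 → (0, 1, 4)
  clear (0,1): R0 −= (1)R1 → (1, 0, 4)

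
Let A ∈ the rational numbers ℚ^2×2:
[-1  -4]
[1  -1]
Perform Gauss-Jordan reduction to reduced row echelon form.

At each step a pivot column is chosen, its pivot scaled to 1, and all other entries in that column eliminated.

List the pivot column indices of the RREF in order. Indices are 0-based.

pivot columns: 0, 1

pivot(0,0)=-1: scale R0 → (1, 4)
  clear (1,0): R1 −= (1)R0 → (0, -5)
pivot(1,1)=-5: scale R1 → (0, 1)
  clear (0,1): R0 −= (4)R1 → (1, 0)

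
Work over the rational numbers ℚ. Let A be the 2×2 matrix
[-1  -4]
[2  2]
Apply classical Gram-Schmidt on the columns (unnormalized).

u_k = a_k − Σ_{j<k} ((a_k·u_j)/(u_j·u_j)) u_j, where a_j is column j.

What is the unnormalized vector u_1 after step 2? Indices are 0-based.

u_1 = (-12/5, -6/5)

Step 1: u_0 = a_0 = (-1, 2).
Step 2: u_1 = a_1 − (8/5)·u_0 = (-12/5, -6/5).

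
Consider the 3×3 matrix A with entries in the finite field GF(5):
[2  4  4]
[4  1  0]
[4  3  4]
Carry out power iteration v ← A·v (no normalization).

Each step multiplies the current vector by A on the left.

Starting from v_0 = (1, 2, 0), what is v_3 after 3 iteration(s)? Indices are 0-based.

v_0 = (1, 2, 0).
v_1 = A·v_0 = (0, 1, 0).
v_2 = A·v_1 = (4, 1, 3).
v_3 = A·v_2 = (4, 2, 1).

v_3 = (4, 2, 1)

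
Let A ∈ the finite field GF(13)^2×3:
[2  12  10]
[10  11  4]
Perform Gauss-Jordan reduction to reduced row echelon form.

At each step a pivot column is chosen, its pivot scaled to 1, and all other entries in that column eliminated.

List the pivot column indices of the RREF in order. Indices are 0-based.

pivot columns: 0, 1

[1] R0 /= 2  ⇒  (1, 6, 5)
     R1 -= 10·R0  ⇒  (0, 3, 6)
[2] R1 /= 3  ⇒  (0, 1, 2)
     R0 -= 6·R1  ⇒  (1, 0, 6)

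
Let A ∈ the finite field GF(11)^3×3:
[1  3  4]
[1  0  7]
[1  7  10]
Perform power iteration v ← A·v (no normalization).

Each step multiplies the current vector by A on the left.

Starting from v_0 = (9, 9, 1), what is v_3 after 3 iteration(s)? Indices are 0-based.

v_3 = (8, 4, 2)

v_0 = (9, 9, 1).
v_1 = A·v_0 = (7, 5, 5).
v_2 = A·v_1 = (9, 9, 4).
v_3 = A·v_2 = (8, 4, 2).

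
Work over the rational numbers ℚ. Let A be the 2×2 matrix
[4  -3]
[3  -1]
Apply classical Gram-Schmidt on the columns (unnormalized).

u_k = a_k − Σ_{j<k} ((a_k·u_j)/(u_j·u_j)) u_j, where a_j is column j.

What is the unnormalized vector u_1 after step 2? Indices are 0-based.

Step 1: u_0 = a_0 = (4, 3).
Step 2: u_1 = a_1 − (-3/5)·u_0 = (-3/5, 4/5).

u_1 = (-3/5, 4/5)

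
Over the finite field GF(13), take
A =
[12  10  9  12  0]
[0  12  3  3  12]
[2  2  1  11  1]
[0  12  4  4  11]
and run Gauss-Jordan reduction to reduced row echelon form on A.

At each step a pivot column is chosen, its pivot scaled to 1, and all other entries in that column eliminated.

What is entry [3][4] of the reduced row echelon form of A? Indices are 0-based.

pivot(0,0)=12: scale R0 → (1, 3, 4, 1, 0)
  clear (2,0): R2 −= (2)R0 → (0, 9, 6, 9, 1)
pivot(1,1)=12: scale R1 → (0, 1, 10, 10, 1)
  clear (0,1): R0 −= (3)R1 → (1, 0, 0, 10, 10)
  clear (2,1): R2 −= (9)R1 → (0, 0, 7, 10, 5)
  clear (3,1): R3 −= (12)R1 → (0, 0, 1, 1, 12)
pivot(2,2)=7: scale R2 → (0, 0, 1, 7, 10)
  clear (1,2): R1 −= (10)R2 → (0, 1, 0, 5, 5)
  clear (3,2): R3 −= (1)R2 → (0, 0, 0, 7, 2)
pivot(3,3)=7: scale R3 → (0, 0, 0, 1, 4)
  clear (0,3): R0 −= (10)R3 → (1, 0, 0, 0, 9)
  clear (1,3): R1 −= (5)R3 → (0, 1, 0, 0, 11)
  clear (2,3): R2 −= (7)R3 → (0, 0, 1, 0, 8)

M[3][4] = 4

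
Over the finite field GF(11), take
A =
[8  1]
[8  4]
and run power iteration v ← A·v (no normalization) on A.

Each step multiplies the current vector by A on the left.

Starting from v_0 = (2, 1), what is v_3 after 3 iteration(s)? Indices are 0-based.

v_0 = (2, 1).
v_1 = A·v_0 = (6, 9).
v_2 = A·v_1 = (2, 7).
v_3 = A·v_2 = (1, 0).

v_3 = (1, 0)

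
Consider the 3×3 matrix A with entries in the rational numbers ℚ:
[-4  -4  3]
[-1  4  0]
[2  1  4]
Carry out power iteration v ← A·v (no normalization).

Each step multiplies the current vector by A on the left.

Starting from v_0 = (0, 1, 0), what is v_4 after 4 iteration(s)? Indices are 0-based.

v_4 = (138, 400, -3)

v_0 = (0, 1, 0).
v_1 = A·v_0 = (-4, 4, 1).
v_2 = A·v_1 = (3, 20, 0).
v_3 = A·v_2 = (-92, 77, 26).
v_4 = A·v_3 = (138, 400, -3).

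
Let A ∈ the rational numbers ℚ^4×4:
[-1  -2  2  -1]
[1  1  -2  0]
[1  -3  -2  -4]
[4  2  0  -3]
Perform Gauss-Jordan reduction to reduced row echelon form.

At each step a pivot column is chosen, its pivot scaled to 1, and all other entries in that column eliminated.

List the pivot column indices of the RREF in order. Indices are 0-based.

pivot columns: 0, 1, 2

pivot(0,0)=-1: scale R0 → (1, 2, -2, 1)
  clear (1,0): R1 −= (1)R0 → (0, -1, 0, -1)
  clear (2,0): R2 −= (1)R0 → (0, -5, 0, -5)
  clear (3,0): R3 −= (4)R0 → (0, -6, 8, -7)
pivot(1,1)=-1: scale R1 → (0, 1, 0, 1)
  clear (0,1): R0 −= (2)R1 → (1, 0, -2, -1)
  clear (2,1): R2 −= (-5)R1 → (0, 0, 0, 0)
  clear (3,1): R3 −= (-6)R1 → (0, 0, 8, -1)
pivot(2,2): swap R2↔R3
pivot(2,2)=8: scale R2 → (0, 0, 1, -1/8)
  clear (0,2): R0 −= (-2)R2 → (1, 0, 0, -5/4)
col 3: no nonzero at/below row 3; advance.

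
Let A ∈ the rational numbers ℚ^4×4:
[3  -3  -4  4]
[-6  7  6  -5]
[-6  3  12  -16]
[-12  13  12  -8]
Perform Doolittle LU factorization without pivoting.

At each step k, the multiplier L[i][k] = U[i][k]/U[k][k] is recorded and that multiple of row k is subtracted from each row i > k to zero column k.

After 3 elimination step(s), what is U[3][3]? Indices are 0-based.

U[3][3] = 4

Step 1: pivot at (0,0) is 3.
  row1 ← row1 − (-2)·row0  ⇒  L[1][0]=-2, U row1=(0, 1, -2, 3)
  row2 ← row2 − (-2)·row0  ⇒  L[2][0]=-2, U row2=(0, -3, 4, -8)
  row3 ← row3 − (-4)·row0  ⇒  L[3][0]=-4, U row3=(0, 1, -4, 8)
Step 2: pivot at (1,1) is 1.
  row2 ← row2 − (-3)·row1  ⇒  L[2][1]=-3, U row2=(0, 0, -2, 1)
  row3 ← row3 − (1)·row1  ⇒  L[3][1]=1, U row3=(0, 0, -2, 5)
Step 3: pivot at (2,2) is -2.
  row3 ← row3 − (1)·row2  ⇒  L[3][2]=1, U row3=(0, 0, 0, 4)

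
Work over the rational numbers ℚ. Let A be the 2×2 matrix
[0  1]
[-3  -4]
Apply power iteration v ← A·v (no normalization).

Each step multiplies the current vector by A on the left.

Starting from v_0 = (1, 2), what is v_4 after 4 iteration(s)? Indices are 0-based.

v_4 = (-119, 362)

v_0 = (1, 2).
v_1 = A·v_0 = (2, -11).
v_2 = A·v_1 = (-11, 38).
v_3 = A·v_2 = (38, -119).
v_4 = A·v_3 = (-119, 362).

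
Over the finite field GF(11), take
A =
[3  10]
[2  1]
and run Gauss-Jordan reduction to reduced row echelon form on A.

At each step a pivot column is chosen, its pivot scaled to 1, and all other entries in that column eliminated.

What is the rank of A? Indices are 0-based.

[1] R0 /= 3  ⇒  (1, 7)
     R1 -= 2·R0  ⇒  (0, 9)
[2] R1 /= 9  ⇒  (0, 1)
     R0 -= 7·R1  ⇒  (1, 0)

rank = 2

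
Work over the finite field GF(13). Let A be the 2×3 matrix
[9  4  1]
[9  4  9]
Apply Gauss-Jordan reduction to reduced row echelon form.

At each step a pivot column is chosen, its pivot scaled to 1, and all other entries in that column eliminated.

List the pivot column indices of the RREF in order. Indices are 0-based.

pivot(0,0)=9: scale R0 → (1, 12, 3)
  clear (1,0): R1 −= (9)R0 → (0, 0, 8)
col 1: no nonzero at/below row 1; advance.
pivot(1,2)=8: scale R1 → (0, 0, 1)
  clear (0,2): R0 −= (3)R1 → (1, 12, 0)

pivot columns: 0, 2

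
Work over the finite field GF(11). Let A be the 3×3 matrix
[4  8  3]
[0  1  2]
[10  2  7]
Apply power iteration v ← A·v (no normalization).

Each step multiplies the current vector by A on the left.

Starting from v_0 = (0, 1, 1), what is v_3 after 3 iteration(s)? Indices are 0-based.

v_3 = (7, 5, 1)

v_0 = (0, 1, 1).
v_1 = A·v_0 = (0, 3, 9).
v_2 = A·v_1 = (7, 10, 3).
v_3 = A·v_2 = (7, 5, 1).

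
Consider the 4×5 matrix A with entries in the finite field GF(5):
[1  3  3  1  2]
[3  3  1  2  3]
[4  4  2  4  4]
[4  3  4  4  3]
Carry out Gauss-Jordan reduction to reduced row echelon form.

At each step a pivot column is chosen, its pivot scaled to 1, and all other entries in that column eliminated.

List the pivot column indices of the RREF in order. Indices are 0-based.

pivot columns: 0, 1, 2, 3

step 1: normalize row 0 (÷1) = (1, 3, 3, 1, 2)
  row 1: subtract 3×row0 = (0, 4, 2, 4, 2)
  row 2: subtract 4×row0 = (0, 2, 0, 0, 1)
  row 3: subtract 4×row0 = (0, 1, 2, 0, 0)
step 2: normalize row 1 (÷4) = (0, 1, 3, 1, 3)
  row 0: subtract 3×row1 = (1, 0, 4, 3, 3)
  row 2: subtract 2×row1 = (0, 0, 4, 3, 0)
  row 3: subtract 1×row1 = (0, 0, 4, 4, 2)
step 3: normalize row 2 (÷4) = (0, 0, 1, 2, 0)
  row 0: subtract 4×row2 = (1, 0, 0, 0, 3)
  row 1: subtract 3×row2 = (0, 1, 0, 0, 3)
  row 3: subtract 4×row2 = (0, 0, 0, 1, 2)
step 4: normalize row 3 (÷1) = (0, 0, 0, 1, 2)
  row 2: subtract 2×row3 = (0, 0, 1, 0, 1)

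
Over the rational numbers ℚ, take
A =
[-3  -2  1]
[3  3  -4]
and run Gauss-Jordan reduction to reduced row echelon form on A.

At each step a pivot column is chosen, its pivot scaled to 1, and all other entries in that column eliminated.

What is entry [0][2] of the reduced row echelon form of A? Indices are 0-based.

M[0][2] = 5/3

[1] R0 /= -3  ⇒  (1, 2/3, -1/3)
     R1 -= 3·R0  ⇒  (0, 1, -3)
[2] R1 /= 1  ⇒  (0, 1, -3)
     R0 -= 2/3·R1  ⇒  (1, 0, 5/3)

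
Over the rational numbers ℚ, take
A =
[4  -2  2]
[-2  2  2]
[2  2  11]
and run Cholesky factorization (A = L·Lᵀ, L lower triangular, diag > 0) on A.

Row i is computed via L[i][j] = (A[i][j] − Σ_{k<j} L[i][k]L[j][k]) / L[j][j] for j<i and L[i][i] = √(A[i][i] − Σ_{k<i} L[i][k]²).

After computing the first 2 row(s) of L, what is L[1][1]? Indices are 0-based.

L[1][1] = 1

Step 1: L[0][0] = √(4) = 2.
  L[1][0] = (-2) / L[0][0] = -1.
Step 2: L[1][1] = √(1) = 1.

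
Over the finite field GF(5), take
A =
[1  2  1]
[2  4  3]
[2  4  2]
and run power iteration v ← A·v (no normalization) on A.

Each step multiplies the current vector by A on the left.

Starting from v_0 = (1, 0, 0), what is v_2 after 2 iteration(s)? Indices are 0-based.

v_2 = (2, 1, 4)

v_0 = (1, 0, 0).
v_1 = A·v_0 = (1, 2, 2).
v_2 = A·v_1 = (2, 1, 4).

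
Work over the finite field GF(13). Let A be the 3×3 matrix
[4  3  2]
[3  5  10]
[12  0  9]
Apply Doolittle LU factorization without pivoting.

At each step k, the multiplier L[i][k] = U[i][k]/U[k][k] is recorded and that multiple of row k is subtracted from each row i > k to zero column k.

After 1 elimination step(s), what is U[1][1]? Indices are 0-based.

U[1][1] = 6

Step 1: pivot at (0,0) is 4.
  row1 ← row1 − (4)·row0  ⇒  L[1][0]=4, U row1=(0, 6, 2)
  row2 ← row2 − (3)·row0  ⇒  L[2][0]=3, U row2=(0, 4, 3)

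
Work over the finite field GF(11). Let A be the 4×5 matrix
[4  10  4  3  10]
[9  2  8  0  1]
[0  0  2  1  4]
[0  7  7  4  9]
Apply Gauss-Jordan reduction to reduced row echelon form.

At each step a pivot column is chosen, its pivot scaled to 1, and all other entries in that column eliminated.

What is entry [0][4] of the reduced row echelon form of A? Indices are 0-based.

M[0][4] = 9

step 1: normalize row 0 (÷4) = (1, 8, 1, 9, 8)
  row 1: subtract 9×row0 = (0, 7, 10, 7, 6)
step 2: normalize row 1 (÷7) = (0, 1, 3, 1, 4)
  row 0: subtract 8×row1 = (1, 0, 10, 1, 9)
  row 3: subtract 7×row1 = (0, 0, 8, 8, 3)
step 3: normalize row 2 (÷2) = (0, 0, 1, 6, 2)
  row 0: subtract 10×row2 = (1, 0, 0, 7, 0)
  row 1: subtract 3×row2 = (0, 1, 0, 5, 9)
  row 3: subtract 8×row2 = (0, 0, 0, 4, 9)
step 4: normalize row 3 (÷4) = (0, 0, 0, 1, 5)
  row 0: subtract 7×row3 = (1, 0, 0, 0, 9)
  row 1: subtract 5×row3 = (0, 1, 0, 0, 6)
  row 2: subtract 6×row3 = (0, 0, 1, 0, 5)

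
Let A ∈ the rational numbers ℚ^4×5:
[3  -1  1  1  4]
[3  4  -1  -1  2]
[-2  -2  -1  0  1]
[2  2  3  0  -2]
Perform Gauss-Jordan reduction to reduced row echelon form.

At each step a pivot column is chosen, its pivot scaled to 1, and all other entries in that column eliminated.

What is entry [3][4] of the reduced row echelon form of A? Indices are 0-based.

M[3][4] = -19/4

[1] R0 /= 3  ⇒  (1, -1/3, 1/3, 1/3, 4/3)
     R1 -= 3·R0  ⇒  (0, 5, -2, -2, -2)
     R2 -= -2·R0  ⇒  (0, -8/3, -1/3, 2/3, 11/3)
     R3 -= 2·R0  ⇒  (0, 8/3, 7/3, -2/3, -14/3)
[2] R1 /= 5  ⇒  (0, 1, -2/5, -2/5, -2/5)
     R0 -= -1/3·R1  ⇒  (1, 0, 1/5, 1/5, 6/5)
     R2 -= -8/3·R1  ⇒  (0, 0, -7/5, -2/5, 13/5)
     R3 -= 8/3·R1  ⇒  (0, 0, 17/5, 2/5, -18/5)
[3] R2 /= -7/5  ⇒  (0, 0, 1, 2/7, -13/7)
     R0 -= 1/5·R2  ⇒  (1, 0, 0, 1/7, 11/7)
     R1 -= -2/5·R2  ⇒  (0, 1, 0, -2/7, -8/7)
     R3 -= 17/5·R2  ⇒  (0, 0, 0, -4/7, 19/7)
[4] R3 /= -4/7  ⇒  (0, 0, 0, 1, -19/4)
     R0 -= 1/7·R3  ⇒  (1, 0, 0, 0, 9/4)
     R1 -= -2/7·R3  ⇒  (0, 1, 0, 0, -5/2)
     R2 -= 2/7·R3  ⇒  (0, 0, 1, 0, -1/2)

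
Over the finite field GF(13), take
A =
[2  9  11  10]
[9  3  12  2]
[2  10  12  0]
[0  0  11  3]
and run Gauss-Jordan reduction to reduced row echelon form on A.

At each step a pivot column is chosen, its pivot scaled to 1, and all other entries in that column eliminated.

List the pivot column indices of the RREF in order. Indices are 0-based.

step 1: normalize row 0 (÷2) = (1, 11, 12, 5)
  row 1: subtract 9×row0 = (0, 8, 8, 9)
  row 2: subtract 2×row0 = (0, 1, 1, 3)
step 2: normalize row 1 (÷8) = (0, 1, 1, 6)
  row 0: subtract 11×row1 = (1, 0, 1, 4)
  row 2: subtract 1×row1 = (0, 0, 0, 10)
step 3: exchange rows 2,3
step 3: normalize row 2 (÷11) = (0, 0, 1, 5)
  row 0: subtract 1×row2 = (1, 0, 0, 12)
  row 1: subtract 1×row2 = (0, 1, 0, 1)
step 4: normalize row 3 (÷10) = (0, 0, 0, 1)
  row 0: subtract 12×row3 = (1, 0, 0, 0)
  row 1: subtract 1×row3 = (0, 1, 0, 0)
  row 2: subtract 5×row3 = (0, 0, 1, 0)

pivot columns: 0, 1, 2, 3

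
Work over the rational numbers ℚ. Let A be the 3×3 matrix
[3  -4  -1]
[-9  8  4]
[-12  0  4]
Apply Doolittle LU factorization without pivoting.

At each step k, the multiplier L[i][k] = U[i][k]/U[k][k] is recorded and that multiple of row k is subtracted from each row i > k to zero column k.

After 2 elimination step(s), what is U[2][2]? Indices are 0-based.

Step 1: pivot at (0,0) is 3.
  row1 ← row1 − (-3)·row0  ⇒  L[1][0]=-3, U row1=(0, -4, 1)
  row2 ← row2 − (-4)·row0  ⇒  L[2][0]=-4, U row2=(0, -16, 0)
Step 2: pivot at (1,1) is -4.
  row2 ← row2 − (4)·row1  ⇒  L[2][1]=4, U row2=(0, 0, -4)

U[2][2] = -4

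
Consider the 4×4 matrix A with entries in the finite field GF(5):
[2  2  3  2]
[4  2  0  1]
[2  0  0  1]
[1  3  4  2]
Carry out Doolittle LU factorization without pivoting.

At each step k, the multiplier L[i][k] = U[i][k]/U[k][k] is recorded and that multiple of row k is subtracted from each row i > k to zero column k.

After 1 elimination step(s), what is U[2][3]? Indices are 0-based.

[col 0] pivot 2
  R1 -= 2*R0 → (0, 3, 4, 2)  (L[1][0] := 2)
  R2 -= 1*R0 → (0, 3, 2, 4)  (L[2][0] := 1)
  R3 -= 3*R0 → (0, 2, 0, 1)  (L[3][0] := 3)

U[2][3] = 4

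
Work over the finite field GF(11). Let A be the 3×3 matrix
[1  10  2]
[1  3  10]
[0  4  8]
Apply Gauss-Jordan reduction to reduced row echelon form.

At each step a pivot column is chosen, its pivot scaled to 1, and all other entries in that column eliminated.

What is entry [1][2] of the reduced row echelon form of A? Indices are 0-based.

step 1: normalize row 0 (÷1) = (1, 10, 2)
  row 1: subtract 1×row0 = (0, 4, 8)
step 2: normalize row 1 (÷4) = (0, 1, 2)
  row 0: subtract 10×row1 = (1, 0, 4)
  row 2: subtract 4×row1 = (0, 0, 0)
skip col 2 (zero from row 2)

M[1][2] = 2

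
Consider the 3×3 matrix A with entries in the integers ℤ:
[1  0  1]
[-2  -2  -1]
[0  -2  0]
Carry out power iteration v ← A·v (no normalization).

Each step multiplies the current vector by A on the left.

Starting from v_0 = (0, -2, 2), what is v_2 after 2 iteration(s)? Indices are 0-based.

v_2 = (6, -12, -4)

v_0 = (0, -2, 2).
v_1 = A·v_0 = (2, 2, 4).
v_2 = A·v_1 = (6, -12, -4).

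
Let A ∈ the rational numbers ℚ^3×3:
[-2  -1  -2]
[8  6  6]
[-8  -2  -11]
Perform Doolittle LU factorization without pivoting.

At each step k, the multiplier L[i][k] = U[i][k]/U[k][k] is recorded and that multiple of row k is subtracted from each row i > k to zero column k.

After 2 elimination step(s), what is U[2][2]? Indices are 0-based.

U[2][2] = -1

Step 1: pivot at (0,0) is -2.
  row1 ← row1 − (-4)·row0  ⇒  L[1][0]=-4, U row1=(0, 2, -2)
  row2 ← row2 − (4)·row0  ⇒  L[2][0]=4, U row2=(0, 2, -3)
Step 2: pivot at (1,1) is 2.
  row2 ← row2 − (1)·row1  ⇒  L[2][1]=1, U row2=(0, 0, -1)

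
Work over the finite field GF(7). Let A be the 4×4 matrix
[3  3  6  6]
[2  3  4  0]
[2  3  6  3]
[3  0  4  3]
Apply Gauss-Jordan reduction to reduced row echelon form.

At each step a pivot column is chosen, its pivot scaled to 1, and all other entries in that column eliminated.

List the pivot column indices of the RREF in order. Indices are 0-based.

[1] R0 /= 3  ⇒  (1, 1, 2, 2)
     R1 -= 2·R0  ⇒  (0, 1, 0, 3)
     R2 -= 2·R0  ⇒  (0, 1, 2, 6)
     R3 -= 3·R0  ⇒  (0, 4, 5, 4)
[2] R1 /= 1  ⇒  (0, 1, 0, 3)
     R0 -= 1·R1  ⇒  (1, 0, 2, 6)
     R2 -= 1·R1  ⇒  (0, 0, 2, 3)
     R3 -= 4·R1  ⇒  (0, 0, 5, 6)
[3] R2 /= 2  ⇒  (0, 0, 1, 5)
     R0 -= 2·R2  ⇒  (1, 0, 0, 3)
     R3 -= 5·R2  ⇒  (0, 0, 0, 2)
[4] R3 /= 2  ⇒  (0, 0, 0, 1)
     R0 -= 3·R3  ⇒  (1, 0, 0, 0)
     R1 -= 3·R3  ⇒  (0, 1, 0, 0)
     R2 -= 5·R3  ⇒  (0, 0, 1, 0)

pivot columns: 0, 1, 2, 3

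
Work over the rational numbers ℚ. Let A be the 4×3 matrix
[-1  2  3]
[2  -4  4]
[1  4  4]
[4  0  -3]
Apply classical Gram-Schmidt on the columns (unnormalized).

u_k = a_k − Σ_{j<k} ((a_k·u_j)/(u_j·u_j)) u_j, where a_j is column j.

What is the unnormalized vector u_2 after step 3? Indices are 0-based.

Step 1: u_0 = a_0 = (-1, 2, 1, 4).
Step 2: u_1 = a_1 − (-3/11)·u_0 = (19/11, -38/11, 47/11, 12/11).
Step 3: u_2 = a_2 − (-3/22)·u_0 − (19/126)·u_1 = (164/63, 302/63, 220/63, -55/21).

u_2 = (164/63, 302/63, 220/63, -55/21)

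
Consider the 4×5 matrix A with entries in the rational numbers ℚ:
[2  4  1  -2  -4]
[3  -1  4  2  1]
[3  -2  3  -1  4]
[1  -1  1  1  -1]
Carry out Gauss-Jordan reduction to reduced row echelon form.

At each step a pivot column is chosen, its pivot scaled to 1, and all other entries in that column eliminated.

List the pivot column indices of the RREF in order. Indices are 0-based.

pivot columns: 0, 1, 2, 3

pivot(0,0)=2: scale R0 → (1, 2, 1/2, -1, -2)
  clear (1,0): R1 −= (3)R0 → (0, -7, 5/2, 5, 7)
  clear (2,0): R2 −= (3)R0 → (0, -8, 3/2, 2, 10)
  clear (3,0): R3 −= (1)R0 → (0, -3, 1/2, 2, 1)
pivot(1,1)=-7: scale R1 → (0, 1, -5/14, -5/7, -1)
  clear (0,1): R0 −= (2)R1 → (1, 0, 17/14, 3/7, 0)
  clear (2,1): R2 −= (-8)R1 → (0, 0, -19/14, -26/7, 2)
  clear (3,1): R3 −= (-3)R1 → (0, 0, -4/7, -1/7, -2)
pivot(2,2)=-19/14: scale R2 → (0, 0, 1, 52/19, -28/19)
  clear (0,2): R0 −= (17/14)R2 → (1, 0, 0, -55/19, 34/19)
  clear (1,2): R1 −= (-5/14)R2 → (0, 1, 0, 5/19, -29/19)
  clear (3,2): R3 −= (-4/7)R2 → (0, 0, 0, 27/19, -54/19)
pivot(3,3)=27/19: scale R3 → (0, 0, 0, 1, -2)
  clear (0,3): R0 −= (-55/19)R3 → (1, 0, 0, 0, -4)
  clear (1,3): R1 −= (5/19)R3 → (0, 1, 0, 0, -1)
  clear (2,3): R2 −= (52/19)R3 → (0, 0, 1, 0, 4)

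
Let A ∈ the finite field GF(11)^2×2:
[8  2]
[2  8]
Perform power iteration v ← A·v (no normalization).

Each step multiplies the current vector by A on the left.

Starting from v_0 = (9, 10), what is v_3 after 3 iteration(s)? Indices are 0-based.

v_3 = (9, 5)

v_0 = (9, 10).
v_1 = A·v_0 = (4, 10).
v_2 = A·v_1 = (8, 0).
v_3 = A·v_2 = (9, 5).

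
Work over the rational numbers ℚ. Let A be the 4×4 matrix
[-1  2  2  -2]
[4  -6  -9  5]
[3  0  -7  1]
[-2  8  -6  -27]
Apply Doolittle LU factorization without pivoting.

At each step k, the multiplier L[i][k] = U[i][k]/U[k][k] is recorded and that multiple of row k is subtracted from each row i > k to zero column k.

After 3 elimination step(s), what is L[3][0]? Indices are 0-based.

L[3][0] = 2

Step 1: pivot at (0,0) is -1.
  row1 ← row1 − (-4)·row0  ⇒  L[1][0]=-4, U row1=(0, 2, -1, -3)
  row2 ← row2 − (-3)·row0  ⇒  L[2][0]=-3, U row2=(0, 6, -1, -5)
  row3 ← row3 − (2)·row0  ⇒  L[3][0]=2, U row3=(0, 4, -10, -23)
Step 2: pivot at (1,1) is 2.
  row2 ← row2 − (3)·row1  ⇒  L[2][1]=3, U row2=(0, 0, 2, 4)
  row3 ← row3 − (2)·row1  ⇒  L[3][1]=2, U row3=(0, 0, -8, -17)
Step 3: pivot at (2,2) is 2.
  row3 ← row3 − (-4)·row2  ⇒  L[3][2]=-4, U row3=(0, 0, 0, -1)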